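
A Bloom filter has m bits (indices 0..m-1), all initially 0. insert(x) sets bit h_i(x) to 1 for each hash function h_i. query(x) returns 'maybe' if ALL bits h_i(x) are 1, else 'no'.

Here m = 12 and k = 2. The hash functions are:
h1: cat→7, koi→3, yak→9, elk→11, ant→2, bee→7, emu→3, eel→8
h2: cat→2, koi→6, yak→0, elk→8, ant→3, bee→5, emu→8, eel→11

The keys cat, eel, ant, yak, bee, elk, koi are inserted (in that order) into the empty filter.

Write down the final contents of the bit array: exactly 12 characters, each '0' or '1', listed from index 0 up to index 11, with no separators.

Start: bits=000000000000
After insert 'cat': sets bits 2 7 -> bits=001000010000
After insert 'eel': sets bits 8 11 -> bits=001000011001
After insert 'ant': sets bits 2 3 -> bits=001100011001
After insert 'yak': sets bits 0 9 -> bits=101100011101
After insert 'bee': sets bits 5 7 -> bits=101101011101
After insert 'elk': sets bits 8 11 -> bits=101101011101
After insert 'koi': sets bits 3 6 -> bits=101101111101

Answer: 101101111101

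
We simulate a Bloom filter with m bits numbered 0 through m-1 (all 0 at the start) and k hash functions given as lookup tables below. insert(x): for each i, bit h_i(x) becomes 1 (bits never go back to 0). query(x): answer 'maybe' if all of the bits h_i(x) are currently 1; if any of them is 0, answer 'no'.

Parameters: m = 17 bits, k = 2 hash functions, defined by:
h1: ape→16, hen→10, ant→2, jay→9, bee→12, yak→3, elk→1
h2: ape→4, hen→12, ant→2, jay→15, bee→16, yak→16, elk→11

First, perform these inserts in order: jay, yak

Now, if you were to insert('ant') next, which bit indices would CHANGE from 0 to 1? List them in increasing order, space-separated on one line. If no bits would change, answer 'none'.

Answer: 2

Derivation:
Start: bits=00000000000000000
After insert 'jay': sets bits 9 15 -> bits=00000000010000010
After insert 'yak': sets bits 3 16 -> bits=00010000010000011
insert 'ant' would touch bits 2; currently bit2=0
Bits that are 0 among those (would change 0->1): 2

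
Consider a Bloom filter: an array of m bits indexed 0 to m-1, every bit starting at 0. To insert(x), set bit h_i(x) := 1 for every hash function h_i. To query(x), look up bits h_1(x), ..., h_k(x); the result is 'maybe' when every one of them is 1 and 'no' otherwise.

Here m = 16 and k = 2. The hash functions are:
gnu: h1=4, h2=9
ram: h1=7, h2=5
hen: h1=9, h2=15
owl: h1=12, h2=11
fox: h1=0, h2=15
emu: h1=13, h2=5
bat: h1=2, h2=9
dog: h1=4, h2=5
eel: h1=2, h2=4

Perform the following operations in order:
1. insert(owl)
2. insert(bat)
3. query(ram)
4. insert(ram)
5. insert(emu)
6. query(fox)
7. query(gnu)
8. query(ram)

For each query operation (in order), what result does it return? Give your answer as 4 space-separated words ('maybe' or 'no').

Answer: no no no maybe

Derivation:
Start: bits=0000000000000000
Op 1: insert owl -> sets bits 11 12 -> bits=0000000000011000
Op 2: insert bat -> sets bits 2 9 -> bits=0010000001011000
Op 3: query ram -> checks bit5=0, bit7=0 (has a 0) -> no
Op 4: insert ram -> sets bits 5 7 -> bits=0010010101011000
Op 5: insert emu -> sets bits 5 13 -> bits=0010010101011100
Op 6: query fox -> checks bit0=0, bit15=0 (has a 0) -> no
Op 7: query gnu -> checks bit4=0, bit9=1 (has a 0) -> no
Op 8: query ram -> checks bit5=1, bit7=1 (all 1) -> maybe
Query results in order: no no no maybe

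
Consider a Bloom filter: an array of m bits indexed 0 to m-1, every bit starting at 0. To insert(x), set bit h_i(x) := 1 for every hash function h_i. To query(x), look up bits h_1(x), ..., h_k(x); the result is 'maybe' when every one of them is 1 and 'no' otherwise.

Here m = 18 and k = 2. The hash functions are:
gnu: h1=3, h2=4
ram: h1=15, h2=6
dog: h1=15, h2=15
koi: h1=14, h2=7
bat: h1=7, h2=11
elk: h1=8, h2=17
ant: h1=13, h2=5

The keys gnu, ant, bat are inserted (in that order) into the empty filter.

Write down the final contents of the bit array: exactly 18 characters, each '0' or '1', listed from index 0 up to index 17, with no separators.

Start: bits=000000000000000000
After insert 'gnu': sets bits 3 4 -> bits=000110000000000000
After insert 'ant': sets bits 5 13 -> bits=000111000000010000
After insert 'bat': sets bits 7 11 -> bits=000111010001010000

Answer: 000111010001010000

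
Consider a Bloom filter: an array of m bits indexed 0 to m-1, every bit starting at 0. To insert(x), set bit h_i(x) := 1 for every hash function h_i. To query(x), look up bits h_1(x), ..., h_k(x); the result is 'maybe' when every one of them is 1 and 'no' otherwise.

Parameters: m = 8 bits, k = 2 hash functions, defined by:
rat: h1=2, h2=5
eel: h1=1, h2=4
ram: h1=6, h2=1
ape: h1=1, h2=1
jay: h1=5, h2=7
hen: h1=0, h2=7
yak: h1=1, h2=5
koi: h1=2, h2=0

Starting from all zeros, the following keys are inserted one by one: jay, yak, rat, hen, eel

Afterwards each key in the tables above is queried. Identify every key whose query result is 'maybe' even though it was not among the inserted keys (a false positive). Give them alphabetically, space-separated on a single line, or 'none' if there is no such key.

Answer: ape koi

Derivation:
Start: bits=00000000
After insert 'jay': sets bits 5 7 -> bits=00000101
After insert 'yak': sets bits 1 5 -> bits=01000101
After insert 'rat': sets bits 2 5 -> bits=01100101
After insert 'hen': sets bits 0 7 -> bits=11100101
After insert 'eel': sets bits 1 4 -> bits=11101101
Not inserted: ape koi ram — query each against bits=11101101:
query ape: checks bit1=1 (all 1) -> maybe => FALSE POSITIVE
query koi: checks bit0=1, bit2=1 (all 1) -> maybe => FALSE POSITIVE
query ram: checks bit1=1, bit6=0 (has a 0) -> no => not a false positive
False positives (alphabetical): ape koi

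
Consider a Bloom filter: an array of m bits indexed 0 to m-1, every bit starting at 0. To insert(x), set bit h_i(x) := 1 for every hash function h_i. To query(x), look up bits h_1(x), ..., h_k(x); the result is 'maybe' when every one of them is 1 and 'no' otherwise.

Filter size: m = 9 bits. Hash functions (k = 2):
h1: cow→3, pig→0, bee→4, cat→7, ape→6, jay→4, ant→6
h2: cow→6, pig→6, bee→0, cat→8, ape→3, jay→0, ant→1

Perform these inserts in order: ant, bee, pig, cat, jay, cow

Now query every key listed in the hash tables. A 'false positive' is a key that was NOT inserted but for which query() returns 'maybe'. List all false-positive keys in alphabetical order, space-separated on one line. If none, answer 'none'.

Answer: ape

Derivation:
Start: bits=000000000
After insert 'ant': sets bits 1 6 -> bits=010000100
After insert 'bee': sets bits 0 4 -> bits=110010100
After insert 'pig': sets bits 0 6 -> bits=110010100
After insert 'cat': sets bits 7 8 -> bits=110010111
After insert 'jay': sets bits 0 4 -> bits=110010111
After insert 'cow': sets bits 3 6 -> bits=110110111
Not inserted: ape — query each against bits=110110111:
query ape: checks bit3=1, bit6=1 (all 1) -> maybe => FALSE POSITIVE
False positives (alphabetical): ape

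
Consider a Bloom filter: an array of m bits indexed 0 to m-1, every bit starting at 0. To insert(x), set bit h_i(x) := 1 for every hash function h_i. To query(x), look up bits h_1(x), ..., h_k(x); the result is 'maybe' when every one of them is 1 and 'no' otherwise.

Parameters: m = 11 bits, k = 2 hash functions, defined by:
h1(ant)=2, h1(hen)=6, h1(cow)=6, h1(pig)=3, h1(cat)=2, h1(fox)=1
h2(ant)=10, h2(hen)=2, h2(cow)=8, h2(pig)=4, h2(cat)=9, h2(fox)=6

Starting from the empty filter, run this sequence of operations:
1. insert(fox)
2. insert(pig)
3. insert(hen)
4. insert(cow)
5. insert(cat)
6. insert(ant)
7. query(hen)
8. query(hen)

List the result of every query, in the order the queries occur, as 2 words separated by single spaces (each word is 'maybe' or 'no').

Start: bits=00000000000
Op 1: insert fox -> sets bits 1 6 -> bits=01000010000
Op 2: insert pig -> sets bits 3 4 -> bits=01011010000
Op 3: insert hen -> sets bits 2 6 -> bits=01111010000
Op 4: insert cow -> sets bits 6 8 -> bits=01111010100
Op 5: insert cat -> sets bits 2 9 -> bits=01111010110
Op 6: insert ant -> sets bits 2 10 -> bits=01111010111
Op 7: query hen -> checks bit2=1, bit6=1 (all 1) -> maybe
Op 8: query hen -> checks bit2=1, bit6=1 (all 1) -> maybe
Query results in order: maybe maybe

Answer: maybe maybe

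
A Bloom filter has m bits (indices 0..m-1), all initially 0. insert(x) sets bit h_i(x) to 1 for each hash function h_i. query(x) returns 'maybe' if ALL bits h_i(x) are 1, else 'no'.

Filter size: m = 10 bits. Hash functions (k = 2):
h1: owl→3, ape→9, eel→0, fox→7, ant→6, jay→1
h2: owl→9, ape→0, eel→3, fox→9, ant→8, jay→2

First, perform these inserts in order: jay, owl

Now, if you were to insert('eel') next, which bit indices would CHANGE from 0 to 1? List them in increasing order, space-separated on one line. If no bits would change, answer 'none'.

Answer: 0

Derivation:
Start: bits=0000000000
After insert 'jay': sets bits 1 2 -> bits=0110000000
After insert 'owl': sets bits 3 9 -> bits=0111000001
insert 'eel' would touch bits 0 3; currently bit0=0, bit3=1
Bits that are 0 among those (would change 0->1): 0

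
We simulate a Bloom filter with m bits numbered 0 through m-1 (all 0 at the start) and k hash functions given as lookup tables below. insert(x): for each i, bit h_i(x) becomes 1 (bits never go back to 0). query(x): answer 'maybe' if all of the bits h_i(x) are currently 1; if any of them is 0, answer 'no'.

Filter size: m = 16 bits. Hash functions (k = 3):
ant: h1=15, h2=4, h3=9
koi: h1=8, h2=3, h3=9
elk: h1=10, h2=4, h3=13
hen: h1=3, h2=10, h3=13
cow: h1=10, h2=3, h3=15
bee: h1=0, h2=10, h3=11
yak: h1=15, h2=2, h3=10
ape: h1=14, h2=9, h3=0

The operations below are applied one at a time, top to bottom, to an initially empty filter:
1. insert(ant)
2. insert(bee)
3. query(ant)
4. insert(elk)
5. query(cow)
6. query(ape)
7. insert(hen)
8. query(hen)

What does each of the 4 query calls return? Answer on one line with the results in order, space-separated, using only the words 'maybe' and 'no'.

Answer: maybe no no maybe

Derivation:
Start: bits=0000000000000000
Op 1: insert ant -> sets bits 4 9 15 -> bits=0000100001000001
Op 2: insert bee -> sets bits 0 10 11 -> bits=1000100001110001
Op 3: query ant -> checks bit4=1, bit9=1, bit15=1 (all 1) -> maybe
Op 4: insert elk -> sets bits 4 10 13 -> bits=1000100001110101
Op 5: query cow -> checks bit3=0, bit10=1, bit15=1 (has a 0) -> no
Op 6: query ape -> checks bit0=1, bit9=1, bit14=0 (has a 0) -> no
Op 7: insert hen -> sets bits 3 10 13 -> bits=1001100001110101
Op 8: query hen -> checks bit3=1, bit10=1, bit13=1 (all 1) -> maybe
Query results in order: maybe no no maybe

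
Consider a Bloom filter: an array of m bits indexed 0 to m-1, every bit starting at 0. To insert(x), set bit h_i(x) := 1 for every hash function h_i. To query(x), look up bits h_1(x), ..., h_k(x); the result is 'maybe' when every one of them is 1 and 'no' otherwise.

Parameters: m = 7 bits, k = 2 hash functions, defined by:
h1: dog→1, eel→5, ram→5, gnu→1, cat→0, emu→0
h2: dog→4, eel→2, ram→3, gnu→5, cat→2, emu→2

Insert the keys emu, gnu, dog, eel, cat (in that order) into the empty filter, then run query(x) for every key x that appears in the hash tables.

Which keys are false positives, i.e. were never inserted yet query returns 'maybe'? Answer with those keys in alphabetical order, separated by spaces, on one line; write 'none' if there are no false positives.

Start: bits=0000000
After insert 'emu': sets bits 0 2 -> bits=1010000
After insert 'gnu': sets bits 1 5 -> bits=1110010
After insert 'dog': sets bits 1 4 -> bits=1110110
After insert 'eel': sets bits 2 5 -> bits=1110110
After insert 'cat': sets bits 0 2 -> bits=1110110
Not inserted: ram — query each against bits=1110110:
query ram: checks bit3=0, bit5=1 (has a 0) -> no => not a false positive
False positives (alphabetical): none

Answer: none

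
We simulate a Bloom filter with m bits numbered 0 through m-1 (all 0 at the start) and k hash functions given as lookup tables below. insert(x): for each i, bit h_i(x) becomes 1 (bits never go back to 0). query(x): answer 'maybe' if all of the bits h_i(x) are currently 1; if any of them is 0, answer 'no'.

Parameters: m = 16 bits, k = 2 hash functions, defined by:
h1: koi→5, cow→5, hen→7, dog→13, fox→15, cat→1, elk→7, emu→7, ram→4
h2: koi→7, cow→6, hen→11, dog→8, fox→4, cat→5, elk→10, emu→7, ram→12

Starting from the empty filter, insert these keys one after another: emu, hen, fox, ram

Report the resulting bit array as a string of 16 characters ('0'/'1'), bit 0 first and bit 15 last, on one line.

Start: bits=0000000000000000
After insert 'emu': sets bits 7 -> bits=0000000100000000
After insert 'hen': sets bits 7 11 -> bits=0000000100010000
After insert 'fox': sets bits 4 15 -> bits=0000100100010001
After insert 'ram': sets bits 4 12 -> bits=0000100100011001

Answer: 0000100100011001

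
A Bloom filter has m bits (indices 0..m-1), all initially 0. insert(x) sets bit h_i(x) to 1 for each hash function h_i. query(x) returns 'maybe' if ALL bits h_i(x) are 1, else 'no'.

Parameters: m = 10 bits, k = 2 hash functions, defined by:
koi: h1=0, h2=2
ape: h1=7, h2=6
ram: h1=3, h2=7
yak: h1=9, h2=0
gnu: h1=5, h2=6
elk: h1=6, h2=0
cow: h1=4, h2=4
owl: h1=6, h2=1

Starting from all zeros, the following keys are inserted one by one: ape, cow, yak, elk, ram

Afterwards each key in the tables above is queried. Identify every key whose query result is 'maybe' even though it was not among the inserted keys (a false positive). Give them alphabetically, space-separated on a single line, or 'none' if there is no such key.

Start: bits=0000000000
After insert 'ape': sets bits 6 7 -> bits=0000001100
After insert 'cow': sets bits 4 -> bits=0000101100
After insert 'yak': sets bits 0 9 -> bits=1000101101
After insert 'elk': sets bits 0 6 -> bits=1000101101
After insert 'ram': sets bits 3 7 -> bits=1001101101
Not inserted: gnu koi owl — query each against bits=1001101101:
query gnu: checks bit5=0, bit6=1 (has a 0) -> no => not a false positive
query koi: checks bit0=1, bit2=0 (has a 0) -> no => not a false positive
query owl: checks bit1=0, bit6=1 (has a 0) -> no => not a false positive
False positives (alphabetical): none

Answer: none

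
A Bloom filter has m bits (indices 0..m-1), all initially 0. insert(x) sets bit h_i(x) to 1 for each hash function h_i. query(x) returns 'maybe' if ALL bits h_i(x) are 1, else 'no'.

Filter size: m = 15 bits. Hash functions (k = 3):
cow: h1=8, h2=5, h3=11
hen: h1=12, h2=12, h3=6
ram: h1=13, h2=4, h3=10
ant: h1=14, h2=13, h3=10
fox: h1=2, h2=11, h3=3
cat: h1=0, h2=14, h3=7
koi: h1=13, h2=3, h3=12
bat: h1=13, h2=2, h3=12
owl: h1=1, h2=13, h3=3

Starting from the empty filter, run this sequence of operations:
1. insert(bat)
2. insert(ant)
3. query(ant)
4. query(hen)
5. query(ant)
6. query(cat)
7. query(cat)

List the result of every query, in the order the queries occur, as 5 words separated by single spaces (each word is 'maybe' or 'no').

Answer: maybe no maybe no no

Derivation:
Start: bits=000000000000000
Op 1: insert bat -> sets bits 2 12 13 -> bits=001000000000110
Op 2: insert ant -> sets bits 10 13 14 -> bits=001000000010111
Op 3: query ant -> checks bit10=1, bit13=1, bit14=1 (all 1) -> maybe
Op 4: query hen -> checks bit6=0, bit12=1 (has a 0) -> no
Op 5: query ant -> checks bit10=1, bit13=1, bit14=1 (all 1) -> maybe
Op 6: query cat -> checks bit0=0, bit7=0, bit14=1 (has a 0) -> no
Op 7: query cat -> checks bit0=0, bit7=0, bit14=1 (has a 0) -> no
Query results in order: maybe no maybe no no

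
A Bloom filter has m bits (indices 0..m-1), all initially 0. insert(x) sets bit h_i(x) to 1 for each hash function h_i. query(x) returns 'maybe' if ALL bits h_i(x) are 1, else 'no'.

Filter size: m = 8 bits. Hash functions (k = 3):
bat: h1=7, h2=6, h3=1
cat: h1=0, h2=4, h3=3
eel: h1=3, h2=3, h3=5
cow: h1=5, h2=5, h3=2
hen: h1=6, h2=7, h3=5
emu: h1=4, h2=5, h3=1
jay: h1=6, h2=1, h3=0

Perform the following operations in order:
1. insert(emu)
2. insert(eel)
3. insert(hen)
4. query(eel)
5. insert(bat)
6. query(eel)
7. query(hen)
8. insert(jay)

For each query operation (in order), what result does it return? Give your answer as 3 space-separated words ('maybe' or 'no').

Answer: maybe maybe maybe

Derivation:
Start: bits=00000000
Op 1: insert emu -> sets bits 1 4 5 -> bits=01001100
Op 2: insert eel -> sets bits 3 5 -> bits=01011100
Op 3: insert hen -> sets bits 5 6 7 -> bits=01011111
Op 4: query eel -> checks bit3=1, bit5=1 (all 1) -> maybe
Op 5: insert bat -> sets bits 1 6 7 -> bits=01011111
Op 6: query eel -> checks bit3=1, bit5=1 (all 1) -> maybe
Op 7: query hen -> checks bit5=1, bit6=1, bit7=1 (all 1) -> maybe
Op 8: insert jay -> sets bits 0 1 6 -> bits=11011111
Query results in order: maybe maybe maybe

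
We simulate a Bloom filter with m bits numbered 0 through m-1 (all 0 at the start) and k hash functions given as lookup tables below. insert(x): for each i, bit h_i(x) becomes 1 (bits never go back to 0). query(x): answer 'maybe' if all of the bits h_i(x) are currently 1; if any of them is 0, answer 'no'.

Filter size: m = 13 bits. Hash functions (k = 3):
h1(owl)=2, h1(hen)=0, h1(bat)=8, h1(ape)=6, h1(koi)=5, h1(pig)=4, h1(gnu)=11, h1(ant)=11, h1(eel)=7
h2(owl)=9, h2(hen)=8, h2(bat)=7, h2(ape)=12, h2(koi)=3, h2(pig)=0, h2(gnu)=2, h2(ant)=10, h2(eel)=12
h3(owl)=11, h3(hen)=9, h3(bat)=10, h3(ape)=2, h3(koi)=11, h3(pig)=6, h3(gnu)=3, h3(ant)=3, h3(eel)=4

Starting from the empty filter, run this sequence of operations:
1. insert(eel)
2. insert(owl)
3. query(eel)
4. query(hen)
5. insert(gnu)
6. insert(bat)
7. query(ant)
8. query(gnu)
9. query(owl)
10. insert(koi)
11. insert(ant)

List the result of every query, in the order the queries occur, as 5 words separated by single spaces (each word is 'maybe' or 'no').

Start: bits=0000000000000
Op 1: insert eel -> sets bits 4 7 12 -> bits=0000100100001
Op 2: insert owl -> sets bits 2 9 11 -> bits=0010100101011
Op 3: query eel -> checks bit4=1, bit7=1, bit12=1 (all 1) -> maybe
Op 4: query hen -> checks bit0=0, bit8=0, bit9=1 (has a 0) -> no
Op 5: insert gnu -> sets bits 2 3 11 -> bits=0011100101011
Op 6: insert bat -> sets bits 7 8 10 -> bits=0011100111111
Op 7: query ant -> checks bit3=1, bit10=1, bit11=1 (all 1) -> maybe
Op 8: query gnu -> checks bit2=1, bit3=1, bit11=1 (all 1) -> maybe
Op 9: query owl -> checks bit2=1, bit9=1, bit11=1 (all 1) -> maybe
Op 10: insert koi -> sets bits 3 5 11 -> bits=0011110111111
Op 11: insert ant -> sets bits 3 10 11 -> bits=0011110111111
Query results in order: maybe no maybe maybe maybe

Answer: maybe no maybe maybe maybe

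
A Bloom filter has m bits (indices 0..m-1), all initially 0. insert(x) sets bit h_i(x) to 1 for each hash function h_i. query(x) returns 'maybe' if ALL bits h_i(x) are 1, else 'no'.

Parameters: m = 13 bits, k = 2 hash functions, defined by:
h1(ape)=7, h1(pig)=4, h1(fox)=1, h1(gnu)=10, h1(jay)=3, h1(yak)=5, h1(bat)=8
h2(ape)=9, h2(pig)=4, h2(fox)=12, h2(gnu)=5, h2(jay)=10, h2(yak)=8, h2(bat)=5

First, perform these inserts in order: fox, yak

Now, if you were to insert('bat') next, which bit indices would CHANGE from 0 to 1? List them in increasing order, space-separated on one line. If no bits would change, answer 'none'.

Answer: none

Derivation:
Start: bits=0000000000000
After insert 'fox': sets bits 1 12 -> bits=0100000000001
After insert 'yak': sets bits 5 8 -> bits=0100010010001
insert 'bat' would touch bits 5 8; currently bit5=1, bit8=1
Bits that are 0 among those (would change 0->1): none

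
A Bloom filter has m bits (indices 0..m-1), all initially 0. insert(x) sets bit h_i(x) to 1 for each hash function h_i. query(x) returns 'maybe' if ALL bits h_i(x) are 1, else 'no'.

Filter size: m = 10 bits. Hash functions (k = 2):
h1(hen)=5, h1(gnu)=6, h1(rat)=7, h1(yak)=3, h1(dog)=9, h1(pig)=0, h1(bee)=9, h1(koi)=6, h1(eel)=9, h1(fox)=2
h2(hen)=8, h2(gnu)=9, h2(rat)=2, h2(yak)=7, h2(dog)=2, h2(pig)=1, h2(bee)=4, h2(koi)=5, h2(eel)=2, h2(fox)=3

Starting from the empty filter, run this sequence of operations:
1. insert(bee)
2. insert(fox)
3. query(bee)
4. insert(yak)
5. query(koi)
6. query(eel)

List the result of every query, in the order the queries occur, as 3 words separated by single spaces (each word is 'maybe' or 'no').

Start: bits=0000000000
Op 1: insert bee -> sets bits 4 9 -> bits=0000100001
Op 2: insert fox -> sets bits 2 3 -> bits=0011100001
Op 3: query bee -> checks bit4=1, bit9=1 (all 1) -> maybe
Op 4: insert yak -> sets bits 3 7 -> bits=0011100101
Op 5: query koi -> checks bit5=0, bit6=0 (has a 0) -> no
Op 6: query eel -> checks bit2=1, bit9=1 (all 1) -> maybe
Query results in order: maybe no maybe

Answer: maybe no maybe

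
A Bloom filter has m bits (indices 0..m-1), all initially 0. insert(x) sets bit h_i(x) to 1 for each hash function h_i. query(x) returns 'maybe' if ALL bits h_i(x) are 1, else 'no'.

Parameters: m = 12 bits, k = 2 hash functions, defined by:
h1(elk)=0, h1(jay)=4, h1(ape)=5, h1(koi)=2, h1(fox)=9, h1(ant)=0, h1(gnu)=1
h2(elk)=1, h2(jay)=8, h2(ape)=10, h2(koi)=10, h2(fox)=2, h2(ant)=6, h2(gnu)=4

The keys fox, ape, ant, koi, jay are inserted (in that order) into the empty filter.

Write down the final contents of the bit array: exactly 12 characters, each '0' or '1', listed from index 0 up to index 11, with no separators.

Answer: 101011101110

Derivation:
Start: bits=000000000000
After insert 'fox': sets bits 2 9 -> bits=001000000100
After insert 'ape': sets bits 5 10 -> bits=001001000110
After insert 'ant': sets bits 0 6 -> bits=101001100110
After insert 'koi': sets bits 2 10 -> bits=101001100110
After insert 'jay': sets bits 4 8 -> bits=101011101110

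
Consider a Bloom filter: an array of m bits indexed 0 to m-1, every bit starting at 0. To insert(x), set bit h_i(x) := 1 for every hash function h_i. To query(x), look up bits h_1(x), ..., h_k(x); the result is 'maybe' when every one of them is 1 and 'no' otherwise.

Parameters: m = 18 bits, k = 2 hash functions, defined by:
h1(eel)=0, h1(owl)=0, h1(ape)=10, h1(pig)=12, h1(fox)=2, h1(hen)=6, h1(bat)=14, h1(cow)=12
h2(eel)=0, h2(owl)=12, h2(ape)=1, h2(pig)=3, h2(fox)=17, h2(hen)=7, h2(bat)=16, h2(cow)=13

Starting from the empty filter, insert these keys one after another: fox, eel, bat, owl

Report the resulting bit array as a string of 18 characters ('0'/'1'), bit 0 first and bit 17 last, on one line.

Answer: 101000000000101011

Derivation:
Start: bits=000000000000000000
After insert 'fox': sets bits 2 17 -> bits=001000000000000001
After insert 'eel': sets bits 0 -> bits=101000000000000001
After insert 'bat': sets bits 14 16 -> bits=101000000000001011
After insert 'owl': sets bits 0 12 -> bits=101000000000101011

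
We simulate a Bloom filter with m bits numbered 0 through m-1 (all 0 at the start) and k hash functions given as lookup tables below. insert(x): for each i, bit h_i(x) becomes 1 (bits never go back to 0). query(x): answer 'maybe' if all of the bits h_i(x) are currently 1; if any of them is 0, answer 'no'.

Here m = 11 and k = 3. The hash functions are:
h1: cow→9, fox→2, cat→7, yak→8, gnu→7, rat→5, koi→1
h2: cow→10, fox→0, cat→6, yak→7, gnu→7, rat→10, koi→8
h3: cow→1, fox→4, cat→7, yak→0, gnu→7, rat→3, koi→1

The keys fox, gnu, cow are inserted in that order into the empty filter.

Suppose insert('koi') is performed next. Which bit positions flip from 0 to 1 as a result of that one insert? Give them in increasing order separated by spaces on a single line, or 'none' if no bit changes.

Answer: 8

Derivation:
Start: bits=00000000000
After insert 'fox': sets bits 0 2 4 -> bits=10101000000
After insert 'gnu': sets bits 7 -> bits=10101001000
After insert 'cow': sets bits 1 9 10 -> bits=11101001011
insert 'koi' would touch bits 1 8; currently bit1=1, bit8=0
Bits that are 0 among those (would change 0->1): 8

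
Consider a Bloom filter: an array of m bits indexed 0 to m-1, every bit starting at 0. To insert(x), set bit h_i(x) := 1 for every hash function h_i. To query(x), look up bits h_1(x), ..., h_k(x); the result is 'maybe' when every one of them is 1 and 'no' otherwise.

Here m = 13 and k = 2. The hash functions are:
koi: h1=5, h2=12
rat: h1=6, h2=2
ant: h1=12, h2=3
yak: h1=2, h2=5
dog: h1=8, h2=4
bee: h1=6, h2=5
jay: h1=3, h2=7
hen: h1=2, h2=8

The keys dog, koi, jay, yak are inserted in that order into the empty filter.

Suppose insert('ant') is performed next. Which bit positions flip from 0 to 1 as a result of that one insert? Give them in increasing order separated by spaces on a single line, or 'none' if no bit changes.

Answer: none

Derivation:
Start: bits=0000000000000
After insert 'dog': sets bits 4 8 -> bits=0000100010000
After insert 'koi': sets bits 5 12 -> bits=0000110010001
After insert 'jay': sets bits 3 7 -> bits=0001110110001
After insert 'yak': sets bits 2 5 -> bits=0011110110001
insert 'ant' would touch bits 3 12; currently bit3=1, bit12=1
Bits that are 0 among those (would change 0->1): none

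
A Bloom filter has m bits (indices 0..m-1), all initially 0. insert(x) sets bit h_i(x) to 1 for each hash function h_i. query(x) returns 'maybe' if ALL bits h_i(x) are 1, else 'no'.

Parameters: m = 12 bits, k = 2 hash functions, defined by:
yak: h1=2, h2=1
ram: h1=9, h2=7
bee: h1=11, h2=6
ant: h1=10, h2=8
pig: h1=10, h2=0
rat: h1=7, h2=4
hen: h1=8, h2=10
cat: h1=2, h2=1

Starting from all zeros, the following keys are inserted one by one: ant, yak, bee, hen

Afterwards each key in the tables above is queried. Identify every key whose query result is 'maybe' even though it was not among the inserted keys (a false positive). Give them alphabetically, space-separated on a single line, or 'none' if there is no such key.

Start: bits=000000000000
After insert 'ant': sets bits 8 10 -> bits=000000001010
After insert 'yak': sets bits 1 2 -> bits=011000001010
After insert 'bee': sets bits 6 11 -> bits=011000101011
After insert 'hen': sets bits 8 10 -> bits=011000101011
Not inserted: cat pig ram rat — query each against bits=011000101011:
query cat: checks bit1=1, bit2=1 (all 1) -> maybe => FALSE POSITIVE
query pig: checks bit0=0, bit10=1 (has a 0) -> no => not a false positive
query ram: checks bit7=0, bit9=0 (has a 0) -> no => not a false positive
query rat: checks bit4=0, bit7=0 (has a 0) -> no => not a false positive
False positives (alphabetical): cat

Answer: cat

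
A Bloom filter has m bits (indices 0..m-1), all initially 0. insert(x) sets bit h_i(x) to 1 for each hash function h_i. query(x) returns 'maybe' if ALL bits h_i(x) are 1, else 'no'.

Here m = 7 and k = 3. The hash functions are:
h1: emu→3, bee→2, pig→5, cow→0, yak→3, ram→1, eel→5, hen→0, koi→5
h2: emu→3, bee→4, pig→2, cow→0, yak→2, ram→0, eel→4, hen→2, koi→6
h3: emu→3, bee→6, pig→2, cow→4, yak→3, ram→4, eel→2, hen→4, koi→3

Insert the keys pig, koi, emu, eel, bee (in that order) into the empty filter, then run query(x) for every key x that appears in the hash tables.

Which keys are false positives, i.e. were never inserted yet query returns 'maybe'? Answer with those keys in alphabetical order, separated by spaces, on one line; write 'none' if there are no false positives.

Answer: yak

Derivation:
Start: bits=0000000
After insert 'pig': sets bits 2 5 -> bits=0010010
After insert 'koi': sets bits 3 5 6 -> bits=0011011
After insert 'emu': sets bits 3 -> bits=0011011
After insert 'eel': sets bits 2 4 5 -> bits=0011111
After insert 'bee': sets bits 2 4 6 -> bits=0011111
Not inserted: cow hen ram yak — query each against bits=0011111:
query cow: checks bit0=0, bit4=1 (has a 0) -> no => not a false positive
query hen: checks bit0=0, bit2=1, bit4=1 (has a 0) -> no => not a false positive
query ram: checks bit0=0, bit1=0, bit4=1 (has a 0) -> no => not a false positive
query yak: checks bit2=1, bit3=1 (all 1) -> maybe => FALSE POSITIVE
False positives (alphabetical): yak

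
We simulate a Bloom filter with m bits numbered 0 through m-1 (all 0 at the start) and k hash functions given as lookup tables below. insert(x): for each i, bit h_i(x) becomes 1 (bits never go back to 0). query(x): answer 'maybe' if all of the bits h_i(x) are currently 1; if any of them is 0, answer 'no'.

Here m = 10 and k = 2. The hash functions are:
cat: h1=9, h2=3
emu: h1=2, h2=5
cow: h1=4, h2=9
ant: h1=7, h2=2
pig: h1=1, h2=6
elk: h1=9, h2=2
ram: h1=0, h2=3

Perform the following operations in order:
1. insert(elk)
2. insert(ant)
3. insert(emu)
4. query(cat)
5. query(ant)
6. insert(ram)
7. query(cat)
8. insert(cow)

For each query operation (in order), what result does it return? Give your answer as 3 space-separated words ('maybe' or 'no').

Answer: no maybe maybe

Derivation:
Start: bits=0000000000
Op 1: insert elk -> sets bits 2 9 -> bits=0010000001
Op 2: insert ant -> sets bits 2 7 -> bits=0010000101
Op 3: insert emu -> sets bits 2 5 -> bits=0010010101
Op 4: query cat -> checks bit3=0, bit9=1 (has a 0) -> no
Op 5: query ant -> checks bit2=1, bit7=1 (all 1) -> maybe
Op 6: insert ram -> sets bits 0 3 -> bits=1011010101
Op 7: query cat -> checks bit3=1, bit9=1 (all 1) -> maybe
Op 8: insert cow -> sets bits 4 9 -> bits=1011110101
Query results in order: no maybe maybe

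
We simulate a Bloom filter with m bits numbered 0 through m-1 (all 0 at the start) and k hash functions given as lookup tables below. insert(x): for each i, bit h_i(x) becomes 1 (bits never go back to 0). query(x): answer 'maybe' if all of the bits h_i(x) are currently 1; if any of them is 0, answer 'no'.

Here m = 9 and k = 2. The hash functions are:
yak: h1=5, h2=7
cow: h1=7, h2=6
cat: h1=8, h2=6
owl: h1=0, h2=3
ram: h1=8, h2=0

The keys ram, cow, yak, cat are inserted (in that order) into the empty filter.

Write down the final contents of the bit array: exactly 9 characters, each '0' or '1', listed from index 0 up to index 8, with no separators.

Start: bits=000000000
After insert 'ram': sets bits 0 8 -> bits=100000001
After insert 'cow': sets bits 6 7 -> bits=100000111
After insert 'yak': sets bits 5 7 -> bits=100001111
After insert 'cat': sets bits 6 8 -> bits=100001111

Answer: 100001111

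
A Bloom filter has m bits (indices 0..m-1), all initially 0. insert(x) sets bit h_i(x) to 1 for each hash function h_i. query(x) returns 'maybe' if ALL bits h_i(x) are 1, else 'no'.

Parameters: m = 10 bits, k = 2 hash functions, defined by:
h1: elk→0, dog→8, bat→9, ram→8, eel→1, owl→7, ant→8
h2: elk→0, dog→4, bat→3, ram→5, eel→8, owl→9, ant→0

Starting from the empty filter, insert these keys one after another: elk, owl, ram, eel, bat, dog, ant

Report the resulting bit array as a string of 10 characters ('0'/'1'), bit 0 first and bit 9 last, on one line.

Start: bits=0000000000
After insert 'elk': sets bits 0 -> bits=1000000000
After insert 'owl': sets bits 7 9 -> bits=1000000101
After insert 'ram': sets bits 5 8 -> bits=1000010111
After insert 'eel': sets bits 1 8 -> bits=1100010111
After insert 'bat': sets bits 3 9 -> bits=1101010111
After insert 'dog': sets bits 4 8 -> bits=1101110111
After insert 'ant': sets bits 0 8 -> bits=1101110111

Answer: 1101110111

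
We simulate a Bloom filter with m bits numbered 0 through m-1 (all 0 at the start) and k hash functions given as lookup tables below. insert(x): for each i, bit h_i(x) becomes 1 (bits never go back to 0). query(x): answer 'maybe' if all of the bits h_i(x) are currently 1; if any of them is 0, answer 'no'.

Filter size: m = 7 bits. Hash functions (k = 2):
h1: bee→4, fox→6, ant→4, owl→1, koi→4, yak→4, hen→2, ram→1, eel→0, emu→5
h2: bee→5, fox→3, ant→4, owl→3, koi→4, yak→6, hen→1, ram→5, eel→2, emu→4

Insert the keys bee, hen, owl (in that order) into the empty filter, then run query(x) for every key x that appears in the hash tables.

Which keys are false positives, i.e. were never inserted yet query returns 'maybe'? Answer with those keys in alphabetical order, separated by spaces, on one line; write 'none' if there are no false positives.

Start: bits=0000000
After insert 'bee': sets bits 4 5 -> bits=0000110
After insert 'hen': sets bits 1 2 -> bits=0110110
After insert 'owl': sets bits 1 3 -> bits=0111110
Not inserted: ant eel emu fox koi ram yak — query each against bits=0111110:
query ant: checks bit4=1 (all 1) -> maybe => FALSE POSITIVE
query eel: checks bit0=0, bit2=1 (has a 0) -> no => not a false positive
query emu: checks bit4=1, bit5=1 (all 1) -> maybe => FALSE POSITIVE
query fox: checks bit3=1, bit6=0 (has a 0) -> no => not a false positive
query koi: checks bit4=1 (all 1) -> maybe => FALSE POSITIVE
query ram: checks bit1=1, bit5=1 (all 1) -> maybe => FALSE POSITIVE
query yak: checks bit4=1, bit6=0 (has a 0) -> no => not a false positive
False positives (alphabetical): ant emu koi ram

Answer: ant emu koi ram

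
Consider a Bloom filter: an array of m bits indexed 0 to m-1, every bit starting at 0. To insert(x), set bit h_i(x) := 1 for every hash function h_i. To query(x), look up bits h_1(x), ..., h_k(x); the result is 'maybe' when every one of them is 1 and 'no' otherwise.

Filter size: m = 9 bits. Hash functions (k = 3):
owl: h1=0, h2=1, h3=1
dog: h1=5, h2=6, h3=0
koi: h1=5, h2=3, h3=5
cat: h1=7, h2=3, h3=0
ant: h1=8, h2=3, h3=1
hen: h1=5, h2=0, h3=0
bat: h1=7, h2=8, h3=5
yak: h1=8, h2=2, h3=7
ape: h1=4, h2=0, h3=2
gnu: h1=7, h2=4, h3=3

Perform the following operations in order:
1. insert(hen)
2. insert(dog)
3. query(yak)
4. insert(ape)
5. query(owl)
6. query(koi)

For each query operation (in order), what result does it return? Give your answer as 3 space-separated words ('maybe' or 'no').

Answer: no no no

Derivation:
Start: bits=000000000
Op 1: insert hen -> sets bits 0 5 -> bits=100001000
Op 2: insert dog -> sets bits 0 5 6 -> bits=100001100
Op 3: query yak -> checks bit2=0, bit7=0, bit8=0 (has a 0) -> no
Op 4: insert ape -> sets bits 0 2 4 -> bits=101011100
Op 5: query owl -> checks bit0=1, bit1=0 (has a 0) -> no
Op 6: query koi -> checks bit3=0, bit5=1 (has a 0) -> no
Query results in order: no no no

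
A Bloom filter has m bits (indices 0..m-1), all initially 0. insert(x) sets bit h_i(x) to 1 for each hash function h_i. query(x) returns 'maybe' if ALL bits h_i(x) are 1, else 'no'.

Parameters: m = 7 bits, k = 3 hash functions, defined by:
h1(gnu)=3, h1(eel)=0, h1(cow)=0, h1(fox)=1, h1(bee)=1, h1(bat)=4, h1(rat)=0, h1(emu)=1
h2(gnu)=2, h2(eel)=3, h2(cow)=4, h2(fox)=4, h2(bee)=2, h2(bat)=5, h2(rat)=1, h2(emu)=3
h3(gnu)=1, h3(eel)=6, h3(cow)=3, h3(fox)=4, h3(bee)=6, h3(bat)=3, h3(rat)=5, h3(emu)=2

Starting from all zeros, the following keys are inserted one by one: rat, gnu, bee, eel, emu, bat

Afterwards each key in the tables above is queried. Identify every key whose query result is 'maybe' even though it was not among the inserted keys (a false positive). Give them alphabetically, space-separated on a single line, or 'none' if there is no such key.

Answer: cow fox

Derivation:
Start: bits=0000000
After insert 'rat': sets bits 0 1 5 -> bits=1100010
After insert 'gnu': sets bits 1 2 3 -> bits=1111010
After insert 'bee': sets bits 1 2 6 -> bits=1111011
After insert 'eel': sets bits 0 3 6 -> bits=1111011
After insert 'emu': sets bits 1 2 3 -> bits=1111011
After insert 'bat': sets bits 3 4 5 -> bits=1111111
Not inserted: cow fox — query each against bits=1111111:
query cow: checks bit0=1, bit3=1, bit4=1 (all 1) -> maybe => FALSE POSITIVE
query fox: checks bit1=1, bit4=1 (all 1) -> maybe => FALSE POSITIVE
False positives (alphabetical): cow fox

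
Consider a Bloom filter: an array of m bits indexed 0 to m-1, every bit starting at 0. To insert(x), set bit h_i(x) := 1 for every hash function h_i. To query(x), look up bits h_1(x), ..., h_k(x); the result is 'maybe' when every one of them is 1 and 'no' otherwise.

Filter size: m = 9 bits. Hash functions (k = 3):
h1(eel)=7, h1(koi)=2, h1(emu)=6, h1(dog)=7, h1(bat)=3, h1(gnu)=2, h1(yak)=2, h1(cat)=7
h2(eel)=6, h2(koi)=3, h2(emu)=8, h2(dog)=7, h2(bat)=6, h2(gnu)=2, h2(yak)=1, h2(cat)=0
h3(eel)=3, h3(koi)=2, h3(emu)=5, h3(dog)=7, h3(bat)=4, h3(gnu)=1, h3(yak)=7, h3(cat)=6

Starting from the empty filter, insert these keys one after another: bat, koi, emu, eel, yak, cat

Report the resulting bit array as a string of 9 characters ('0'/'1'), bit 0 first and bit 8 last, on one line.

Answer: 111111111

Derivation:
Start: bits=000000000
After insert 'bat': sets bits 3 4 6 -> bits=000110100
After insert 'koi': sets bits 2 3 -> bits=001110100
After insert 'emu': sets bits 5 6 8 -> bits=001111101
After insert 'eel': sets bits 3 6 7 -> bits=001111111
After insert 'yak': sets bits 1 2 7 -> bits=011111111
After insert 'cat': sets bits 0 6 7 -> bits=111111111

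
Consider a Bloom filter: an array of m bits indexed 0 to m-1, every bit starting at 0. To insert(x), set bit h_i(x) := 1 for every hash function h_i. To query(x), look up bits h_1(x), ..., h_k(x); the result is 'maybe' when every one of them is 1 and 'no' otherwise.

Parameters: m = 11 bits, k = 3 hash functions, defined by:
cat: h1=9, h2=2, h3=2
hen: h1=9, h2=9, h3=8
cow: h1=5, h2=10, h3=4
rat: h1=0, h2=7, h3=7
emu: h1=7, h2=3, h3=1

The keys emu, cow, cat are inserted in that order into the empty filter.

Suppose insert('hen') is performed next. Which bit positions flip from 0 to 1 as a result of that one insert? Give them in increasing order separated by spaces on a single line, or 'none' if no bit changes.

Answer: 8

Derivation:
Start: bits=00000000000
After insert 'emu': sets bits 1 3 7 -> bits=01010001000
After insert 'cow': sets bits 4 5 10 -> bits=01011101001
After insert 'cat': sets bits 2 9 -> bits=01111101011
insert 'hen' would touch bits 8 9; currently bit8=0, bit9=1
Bits that are 0 among those (would change 0->1): 8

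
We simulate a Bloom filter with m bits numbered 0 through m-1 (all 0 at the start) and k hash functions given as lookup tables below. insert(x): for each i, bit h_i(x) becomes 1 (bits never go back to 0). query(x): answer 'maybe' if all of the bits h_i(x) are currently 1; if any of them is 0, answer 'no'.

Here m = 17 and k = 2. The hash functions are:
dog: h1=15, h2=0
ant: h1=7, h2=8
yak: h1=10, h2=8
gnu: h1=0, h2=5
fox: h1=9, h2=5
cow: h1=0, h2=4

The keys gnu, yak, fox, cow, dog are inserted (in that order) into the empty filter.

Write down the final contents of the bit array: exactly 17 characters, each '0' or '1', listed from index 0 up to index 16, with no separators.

Start: bits=00000000000000000
After insert 'gnu': sets bits 0 5 -> bits=10000100000000000
After insert 'yak': sets bits 8 10 -> bits=10000100101000000
After insert 'fox': sets bits 5 9 -> bits=10000100111000000
After insert 'cow': sets bits 0 4 -> bits=10001100111000000
After insert 'dog': sets bits 0 15 -> bits=10001100111000010

Answer: 10001100111000010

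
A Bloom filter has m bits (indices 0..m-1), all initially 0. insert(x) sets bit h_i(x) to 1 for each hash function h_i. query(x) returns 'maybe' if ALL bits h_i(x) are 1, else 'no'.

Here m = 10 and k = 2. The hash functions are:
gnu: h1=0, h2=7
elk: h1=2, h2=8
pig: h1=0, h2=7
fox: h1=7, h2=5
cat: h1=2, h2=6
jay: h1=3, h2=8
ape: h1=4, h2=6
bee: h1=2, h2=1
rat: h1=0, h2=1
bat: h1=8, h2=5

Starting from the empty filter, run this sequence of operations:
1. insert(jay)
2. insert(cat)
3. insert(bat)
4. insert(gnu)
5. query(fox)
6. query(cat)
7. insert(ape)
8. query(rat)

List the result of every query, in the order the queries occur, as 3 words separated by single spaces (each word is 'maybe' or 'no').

Start: bits=0000000000
Op 1: insert jay -> sets bits 3 8 -> bits=0001000010
Op 2: insert cat -> sets bits 2 6 -> bits=0011001010
Op 3: insert bat -> sets bits 5 8 -> bits=0011011010
Op 4: insert gnu -> sets bits 0 7 -> bits=1011011110
Op 5: query fox -> checks bit5=1, bit7=1 (all 1) -> maybe
Op 6: query cat -> checks bit2=1, bit6=1 (all 1) -> maybe
Op 7: insert ape -> sets bits 4 6 -> bits=1011111110
Op 8: query rat -> checks bit0=1, bit1=0 (has a 0) -> no
Query results in order: maybe maybe no

Answer: maybe maybe no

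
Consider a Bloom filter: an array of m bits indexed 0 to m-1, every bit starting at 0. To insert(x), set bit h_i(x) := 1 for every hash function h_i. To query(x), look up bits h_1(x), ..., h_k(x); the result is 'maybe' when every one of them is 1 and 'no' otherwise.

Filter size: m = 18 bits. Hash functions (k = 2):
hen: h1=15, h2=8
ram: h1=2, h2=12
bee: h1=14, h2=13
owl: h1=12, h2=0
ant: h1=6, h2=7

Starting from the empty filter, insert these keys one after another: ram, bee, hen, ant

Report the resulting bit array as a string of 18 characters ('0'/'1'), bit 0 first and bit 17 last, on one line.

Answer: 001000111000111100

Derivation:
Start: bits=000000000000000000
After insert 'ram': sets bits 2 12 -> bits=001000000000100000
After insert 'bee': sets bits 13 14 -> bits=001000000000111000
After insert 'hen': sets bits 8 15 -> bits=001000001000111100
After insert 'ant': sets bits 6 7 -> bits=001000111000111100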